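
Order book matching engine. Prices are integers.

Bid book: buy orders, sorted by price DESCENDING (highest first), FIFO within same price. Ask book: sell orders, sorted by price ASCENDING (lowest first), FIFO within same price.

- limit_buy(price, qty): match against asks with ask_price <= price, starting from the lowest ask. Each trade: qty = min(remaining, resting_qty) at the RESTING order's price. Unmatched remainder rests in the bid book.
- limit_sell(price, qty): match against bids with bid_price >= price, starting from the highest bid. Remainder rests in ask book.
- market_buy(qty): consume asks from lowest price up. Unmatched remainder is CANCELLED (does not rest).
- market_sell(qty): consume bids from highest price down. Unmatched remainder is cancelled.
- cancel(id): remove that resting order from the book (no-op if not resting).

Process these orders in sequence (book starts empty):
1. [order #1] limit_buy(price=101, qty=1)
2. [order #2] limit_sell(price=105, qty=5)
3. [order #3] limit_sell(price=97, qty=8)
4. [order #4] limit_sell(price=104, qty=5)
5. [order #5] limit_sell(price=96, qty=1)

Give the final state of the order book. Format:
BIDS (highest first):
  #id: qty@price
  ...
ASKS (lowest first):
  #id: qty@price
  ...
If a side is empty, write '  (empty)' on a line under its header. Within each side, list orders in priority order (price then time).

Answer: BIDS (highest first):
  (empty)
ASKS (lowest first):
  #5: 1@96
  #3: 7@97
  #4: 5@104
  #2: 5@105

Derivation:
After op 1 [order #1] limit_buy(price=101, qty=1): fills=none; bids=[#1:1@101] asks=[-]
After op 2 [order #2] limit_sell(price=105, qty=5): fills=none; bids=[#1:1@101] asks=[#2:5@105]
After op 3 [order #3] limit_sell(price=97, qty=8): fills=#1x#3:1@101; bids=[-] asks=[#3:7@97 #2:5@105]
After op 4 [order #4] limit_sell(price=104, qty=5): fills=none; bids=[-] asks=[#3:7@97 #4:5@104 #2:5@105]
After op 5 [order #5] limit_sell(price=96, qty=1): fills=none; bids=[-] asks=[#5:1@96 #3:7@97 #4:5@104 #2:5@105]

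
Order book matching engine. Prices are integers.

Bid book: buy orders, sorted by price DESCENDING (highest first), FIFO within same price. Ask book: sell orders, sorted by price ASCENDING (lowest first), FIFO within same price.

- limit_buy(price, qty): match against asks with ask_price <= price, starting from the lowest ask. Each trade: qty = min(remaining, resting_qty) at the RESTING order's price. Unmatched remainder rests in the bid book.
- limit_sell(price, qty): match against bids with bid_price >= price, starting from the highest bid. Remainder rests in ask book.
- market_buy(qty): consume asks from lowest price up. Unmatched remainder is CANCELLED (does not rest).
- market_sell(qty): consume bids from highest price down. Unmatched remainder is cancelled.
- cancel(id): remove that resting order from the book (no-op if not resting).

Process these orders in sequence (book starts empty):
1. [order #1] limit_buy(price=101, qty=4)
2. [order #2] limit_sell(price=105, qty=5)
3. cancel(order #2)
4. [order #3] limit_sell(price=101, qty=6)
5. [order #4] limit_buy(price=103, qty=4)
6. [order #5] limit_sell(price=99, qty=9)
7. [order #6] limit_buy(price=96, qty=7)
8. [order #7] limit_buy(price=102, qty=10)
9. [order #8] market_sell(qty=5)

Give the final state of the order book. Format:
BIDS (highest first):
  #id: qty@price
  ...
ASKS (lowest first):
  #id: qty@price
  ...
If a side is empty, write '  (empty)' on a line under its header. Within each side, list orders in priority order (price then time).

Answer: BIDS (highest first):
  #6: 5@96
ASKS (lowest first):
  (empty)

Derivation:
After op 1 [order #1] limit_buy(price=101, qty=4): fills=none; bids=[#1:4@101] asks=[-]
After op 2 [order #2] limit_sell(price=105, qty=5): fills=none; bids=[#1:4@101] asks=[#2:5@105]
After op 3 cancel(order #2): fills=none; bids=[#1:4@101] asks=[-]
After op 4 [order #3] limit_sell(price=101, qty=6): fills=#1x#3:4@101; bids=[-] asks=[#3:2@101]
After op 5 [order #4] limit_buy(price=103, qty=4): fills=#4x#3:2@101; bids=[#4:2@103] asks=[-]
After op 6 [order #5] limit_sell(price=99, qty=9): fills=#4x#5:2@103; bids=[-] asks=[#5:7@99]
After op 7 [order #6] limit_buy(price=96, qty=7): fills=none; bids=[#6:7@96] asks=[#5:7@99]
After op 8 [order #7] limit_buy(price=102, qty=10): fills=#7x#5:7@99; bids=[#7:3@102 #6:7@96] asks=[-]
After op 9 [order #8] market_sell(qty=5): fills=#7x#8:3@102 #6x#8:2@96; bids=[#6:5@96] asks=[-]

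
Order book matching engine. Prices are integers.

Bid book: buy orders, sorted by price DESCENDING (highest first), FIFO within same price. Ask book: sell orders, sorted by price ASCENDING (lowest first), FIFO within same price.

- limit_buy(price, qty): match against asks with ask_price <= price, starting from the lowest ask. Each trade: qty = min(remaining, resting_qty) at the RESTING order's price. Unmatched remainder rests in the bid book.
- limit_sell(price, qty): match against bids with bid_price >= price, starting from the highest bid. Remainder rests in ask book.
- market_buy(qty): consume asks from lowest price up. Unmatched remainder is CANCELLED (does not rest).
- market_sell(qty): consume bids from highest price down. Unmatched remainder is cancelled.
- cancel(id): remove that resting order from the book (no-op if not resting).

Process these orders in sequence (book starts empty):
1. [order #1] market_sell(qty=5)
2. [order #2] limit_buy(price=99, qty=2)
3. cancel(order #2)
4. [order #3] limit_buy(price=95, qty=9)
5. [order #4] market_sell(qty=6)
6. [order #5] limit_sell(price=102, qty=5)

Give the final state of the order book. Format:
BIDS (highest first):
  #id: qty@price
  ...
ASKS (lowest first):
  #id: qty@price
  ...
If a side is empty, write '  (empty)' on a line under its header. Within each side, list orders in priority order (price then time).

Answer: BIDS (highest first):
  #3: 3@95
ASKS (lowest first):
  #5: 5@102

Derivation:
After op 1 [order #1] market_sell(qty=5): fills=none; bids=[-] asks=[-]
After op 2 [order #2] limit_buy(price=99, qty=2): fills=none; bids=[#2:2@99] asks=[-]
After op 3 cancel(order #2): fills=none; bids=[-] asks=[-]
After op 4 [order #3] limit_buy(price=95, qty=9): fills=none; bids=[#3:9@95] asks=[-]
After op 5 [order #4] market_sell(qty=6): fills=#3x#4:6@95; bids=[#3:3@95] asks=[-]
After op 6 [order #5] limit_sell(price=102, qty=5): fills=none; bids=[#3:3@95] asks=[#5:5@102]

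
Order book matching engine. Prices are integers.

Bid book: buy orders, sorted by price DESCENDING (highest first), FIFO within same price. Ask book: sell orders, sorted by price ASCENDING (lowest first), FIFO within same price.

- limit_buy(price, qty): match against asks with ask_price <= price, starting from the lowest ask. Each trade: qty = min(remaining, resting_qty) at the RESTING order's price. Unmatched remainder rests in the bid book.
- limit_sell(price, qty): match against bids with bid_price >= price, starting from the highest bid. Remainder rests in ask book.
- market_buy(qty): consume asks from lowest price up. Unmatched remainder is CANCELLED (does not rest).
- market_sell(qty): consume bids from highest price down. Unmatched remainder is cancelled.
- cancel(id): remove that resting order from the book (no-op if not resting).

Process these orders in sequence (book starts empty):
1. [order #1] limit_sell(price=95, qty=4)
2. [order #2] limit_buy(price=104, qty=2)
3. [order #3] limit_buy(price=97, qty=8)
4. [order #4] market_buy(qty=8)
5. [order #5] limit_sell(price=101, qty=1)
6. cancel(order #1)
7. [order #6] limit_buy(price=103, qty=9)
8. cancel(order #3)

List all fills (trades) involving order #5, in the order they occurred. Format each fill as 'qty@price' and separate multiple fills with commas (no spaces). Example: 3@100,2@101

Answer: 1@101

Derivation:
After op 1 [order #1] limit_sell(price=95, qty=4): fills=none; bids=[-] asks=[#1:4@95]
After op 2 [order #2] limit_buy(price=104, qty=2): fills=#2x#1:2@95; bids=[-] asks=[#1:2@95]
After op 3 [order #3] limit_buy(price=97, qty=8): fills=#3x#1:2@95; bids=[#3:6@97] asks=[-]
After op 4 [order #4] market_buy(qty=8): fills=none; bids=[#3:6@97] asks=[-]
After op 5 [order #5] limit_sell(price=101, qty=1): fills=none; bids=[#3:6@97] asks=[#5:1@101]
After op 6 cancel(order #1): fills=none; bids=[#3:6@97] asks=[#5:1@101]
After op 7 [order #6] limit_buy(price=103, qty=9): fills=#6x#5:1@101; bids=[#6:8@103 #3:6@97] asks=[-]
After op 8 cancel(order #3): fills=none; bids=[#6:8@103] asks=[-]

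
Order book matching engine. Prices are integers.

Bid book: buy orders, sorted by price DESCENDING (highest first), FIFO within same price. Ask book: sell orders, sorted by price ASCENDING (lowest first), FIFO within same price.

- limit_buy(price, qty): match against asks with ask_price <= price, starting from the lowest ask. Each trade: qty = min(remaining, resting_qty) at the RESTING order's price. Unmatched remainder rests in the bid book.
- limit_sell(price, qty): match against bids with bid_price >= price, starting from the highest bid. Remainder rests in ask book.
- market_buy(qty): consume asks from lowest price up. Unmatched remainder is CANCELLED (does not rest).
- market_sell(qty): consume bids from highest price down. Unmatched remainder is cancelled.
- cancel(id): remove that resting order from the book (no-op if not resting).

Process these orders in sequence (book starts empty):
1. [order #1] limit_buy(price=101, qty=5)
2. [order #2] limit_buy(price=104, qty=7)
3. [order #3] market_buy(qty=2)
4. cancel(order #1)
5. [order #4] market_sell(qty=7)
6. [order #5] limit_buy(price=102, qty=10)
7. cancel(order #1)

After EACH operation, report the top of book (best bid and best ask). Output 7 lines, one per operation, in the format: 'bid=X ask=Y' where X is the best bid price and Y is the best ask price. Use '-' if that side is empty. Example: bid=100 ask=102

Answer: bid=101 ask=-
bid=104 ask=-
bid=104 ask=-
bid=104 ask=-
bid=- ask=-
bid=102 ask=-
bid=102 ask=-

Derivation:
After op 1 [order #1] limit_buy(price=101, qty=5): fills=none; bids=[#1:5@101] asks=[-]
After op 2 [order #2] limit_buy(price=104, qty=7): fills=none; bids=[#2:7@104 #1:5@101] asks=[-]
After op 3 [order #3] market_buy(qty=2): fills=none; bids=[#2:7@104 #1:5@101] asks=[-]
After op 4 cancel(order #1): fills=none; bids=[#2:7@104] asks=[-]
After op 5 [order #4] market_sell(qty=7): fills=#2x#4:7@104; bids=[-] asks=[-]
After op 6 [order #5] limit_buy(price=102, qty=10): fills=none; bids=[#5:10@102] asks=[-]
After op 7 cancel(order #1): fills=none; bids=[#5:10@102] asks=[-]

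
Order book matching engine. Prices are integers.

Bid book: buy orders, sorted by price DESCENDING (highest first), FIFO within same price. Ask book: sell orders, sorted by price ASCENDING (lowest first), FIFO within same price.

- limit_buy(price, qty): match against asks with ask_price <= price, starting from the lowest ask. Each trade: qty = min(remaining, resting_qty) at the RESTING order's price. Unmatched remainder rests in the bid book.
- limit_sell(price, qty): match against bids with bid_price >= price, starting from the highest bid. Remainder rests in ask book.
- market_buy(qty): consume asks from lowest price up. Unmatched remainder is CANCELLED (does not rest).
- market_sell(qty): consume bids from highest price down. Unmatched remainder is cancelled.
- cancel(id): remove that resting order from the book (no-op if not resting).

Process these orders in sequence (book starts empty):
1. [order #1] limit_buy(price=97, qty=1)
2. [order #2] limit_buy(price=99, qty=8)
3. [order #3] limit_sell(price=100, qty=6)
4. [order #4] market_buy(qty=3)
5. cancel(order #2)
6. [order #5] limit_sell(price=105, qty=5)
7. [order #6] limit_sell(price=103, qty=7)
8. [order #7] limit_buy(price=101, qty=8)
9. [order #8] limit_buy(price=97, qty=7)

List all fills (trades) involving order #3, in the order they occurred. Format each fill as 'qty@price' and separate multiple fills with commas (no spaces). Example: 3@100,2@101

After op 1 [order #1] limit_buy(price=97, qty=1): fills=none; bids=[#1:1@97] asks=[-]
After op 2 [order #2] limit_buy(price=99, qty=8): fills=none; bids=[#2:8@99 #1:1@97] asks=[-]
After op 3 [order #3] limit_sell(price=100, qty=6): fills=none; bids=[#2:8@99 #1:1@97] asks=[#3:6@100]
After op 4 [order #4] market_buy(qty=3): fills=#4x#3:3@100; bids=[#2:8@99 #1:1@97] asks=[#3:3@100]
After op 5 cancel(order #2): fills=none; bids=[#1:1@97] asks=[#3:3@100]
After op 6 [order #5] limit_sell(price=105, qty=5): fills=none; bids=[#1:1@97] asks=[#3:3@100 #5:5@105]
After op 7 [order #6] limit_sell(price=103, qty=7): fills=none; bids=[#1:1@97] asks=[#3:3@100 #6:7@103 #5:5@105]
After op 8 [order #7] limit_buy(price=101, qty=8): fills=#7x#3:3@100; bids=[#7:5@101 #1:1@97] asks=[#6:7@103 #5:5@105]
After op 9 [order #8] limit_buy(price=97, qty=7): fills=none; bids=[#7:5@101 #1:1@97 #8:7@97] asks=[#6:7@103 #5:5@105]

Answer: 3@100,3@100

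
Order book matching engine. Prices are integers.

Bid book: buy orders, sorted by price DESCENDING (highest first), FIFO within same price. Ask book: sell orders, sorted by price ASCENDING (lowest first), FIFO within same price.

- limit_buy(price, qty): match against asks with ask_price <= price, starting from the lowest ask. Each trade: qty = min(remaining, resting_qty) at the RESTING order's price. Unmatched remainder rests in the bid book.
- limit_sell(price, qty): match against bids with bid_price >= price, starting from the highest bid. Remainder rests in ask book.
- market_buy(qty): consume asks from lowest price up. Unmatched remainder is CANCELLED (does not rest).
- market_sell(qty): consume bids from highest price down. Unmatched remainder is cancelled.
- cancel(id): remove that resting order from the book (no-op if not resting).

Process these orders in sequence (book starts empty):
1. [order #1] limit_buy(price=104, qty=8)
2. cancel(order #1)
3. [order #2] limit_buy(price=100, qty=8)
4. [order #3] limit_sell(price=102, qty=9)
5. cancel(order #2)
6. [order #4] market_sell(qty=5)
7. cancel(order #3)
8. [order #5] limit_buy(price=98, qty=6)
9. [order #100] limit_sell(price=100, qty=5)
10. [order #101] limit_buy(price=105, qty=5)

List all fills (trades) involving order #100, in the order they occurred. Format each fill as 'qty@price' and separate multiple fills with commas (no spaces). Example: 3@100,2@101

Answer: 5@100

Derivation:
After op 1 [order #1] limit_buy(price=104, qty=8): fills=none; bids=[#1:8@104] asks=[-]
After op 2 cancel(order #1): fills=none; bids=[-] asks=[-]
After op 3 [order #2] limit_buy(price=100, qty=8): fills=none; bids=[#2:8@100] asks=[-]
After op 4 [order #3] limit_sell(price=102, qty=9): fills=none; bids=[#2:8@100] asks=[#3:9@102]
After op 5 cancel(order #2): fills=none; bids=[-] asks=[#3:9@102]
After op 6 [order #4] market_sell(qty=5): fills=none; bids=[-] asks=[#3:9@102]
After op 7 cancel(order #3): fills=none; bids=[-] asks=[-]
After op 8 [order #5] limit_buy(price=98, qty=6): fills=none; bids=[#5:6@98] asks=[-]
After op 9 [order #100] limit_sell(price=100, qty=5): fills=none; bids=[#5:6@98] asks=[#100:5@100]
After op 10 [order #101] limit_buy(price=105, qty=5): fills=#101x#100:5@100; bids=[#5:6@98] asks=[-]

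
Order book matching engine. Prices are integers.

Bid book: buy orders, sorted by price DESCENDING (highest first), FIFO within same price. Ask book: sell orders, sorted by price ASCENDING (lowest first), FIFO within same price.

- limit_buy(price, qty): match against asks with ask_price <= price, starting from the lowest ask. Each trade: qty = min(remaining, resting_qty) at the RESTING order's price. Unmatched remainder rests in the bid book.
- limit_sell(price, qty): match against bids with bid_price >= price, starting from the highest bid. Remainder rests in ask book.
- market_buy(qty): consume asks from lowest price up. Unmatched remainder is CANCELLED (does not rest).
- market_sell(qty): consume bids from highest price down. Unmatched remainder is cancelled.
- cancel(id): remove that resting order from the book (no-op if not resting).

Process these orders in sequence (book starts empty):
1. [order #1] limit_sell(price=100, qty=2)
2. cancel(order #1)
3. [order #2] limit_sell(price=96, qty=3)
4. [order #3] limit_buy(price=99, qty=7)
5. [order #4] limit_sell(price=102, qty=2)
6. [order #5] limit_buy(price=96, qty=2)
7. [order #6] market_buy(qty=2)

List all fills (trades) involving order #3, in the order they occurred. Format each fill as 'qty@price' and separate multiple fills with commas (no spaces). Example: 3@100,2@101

Answer: 3@96

Derivation:
After op 1 [order #1] limit_sell(price=100, qty=2): fills=none; bids=[-] asks=[#1:2@100]
After op 2 cancel(order #1): fills=none; bids=[-] asks=[-]
After op 3 [order #2] limit_sell(price=96, qty=3): fills=none; bids=[-] asks=[#2:3@96]
After op 4 [order #3] limit_buy(price=99, qty=7): fills=#3x#2:3@96; bids=[#3:4@99] asks=[-]
After op 5 [order #4] limit_sell(price=102, qty=2): fills=none; bids=[#3:4@99] asks=[#4:2@102]
After op 6 [order #5] limit_buy(price=96, qty=2): fills=none; bids=[#3:4@99 #5:2@96] asks=[#4:2@102]
After op 7 [order #6] market_buy(qty=2): fills=#6x#4:2@102; bids=[#3:4@99 #5:2@96] asks=[-]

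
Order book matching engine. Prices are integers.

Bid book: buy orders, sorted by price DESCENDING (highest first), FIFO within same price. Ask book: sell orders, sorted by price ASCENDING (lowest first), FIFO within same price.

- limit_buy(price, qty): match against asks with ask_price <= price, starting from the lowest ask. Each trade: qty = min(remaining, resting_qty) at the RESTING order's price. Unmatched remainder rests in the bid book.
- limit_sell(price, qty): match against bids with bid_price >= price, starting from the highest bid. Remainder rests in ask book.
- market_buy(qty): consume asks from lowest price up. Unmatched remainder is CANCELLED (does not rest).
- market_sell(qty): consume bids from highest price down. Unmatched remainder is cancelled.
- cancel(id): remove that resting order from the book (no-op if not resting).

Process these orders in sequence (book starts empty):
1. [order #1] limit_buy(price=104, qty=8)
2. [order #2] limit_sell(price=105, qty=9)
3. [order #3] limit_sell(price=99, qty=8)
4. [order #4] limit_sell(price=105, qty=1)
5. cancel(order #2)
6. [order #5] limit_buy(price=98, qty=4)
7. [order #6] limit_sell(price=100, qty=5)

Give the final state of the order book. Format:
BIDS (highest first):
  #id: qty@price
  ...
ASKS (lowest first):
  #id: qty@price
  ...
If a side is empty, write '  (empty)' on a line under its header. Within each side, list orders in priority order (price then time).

Answer: BIDS (highest first):
  #5: 4@98
ASKS (lowest first):
  #6: 5@100
  #4: 1@105

Derivation:
After op 1 [order #1] limit_buy(price=104, qty=8): fills=none; bids=[#1:8@104] asks=[-]
After op 2 [order #2] limit_sell(price=105, qty=9): fills=none; bids=[#1:8@104] asks=[#2:9@105]
After op 3 [order #3] limit_sell(price=99, qty=8): fills=#1x#3:8@104; bids=[-] asks=[#2:9@105]
After op 4 [order #4] limit_sell(price=105, qty=1): fills=none; bids=[-] asks=[#2:9@105 #4:1@105]
After op 5 cancel(order #2): fills=none; bids=[-] asks=[#4:1@105]
After op 6 [order #5] limit_buy(price=98, qty=4): fills=none; bids=[#5:4@98] asks=[#4:1@105]
After op 7 [order #6] limit_sell(price=100, qty=5): fills=none; bids=[#5:4@98] asks=[#6:5@100 #4:1@105]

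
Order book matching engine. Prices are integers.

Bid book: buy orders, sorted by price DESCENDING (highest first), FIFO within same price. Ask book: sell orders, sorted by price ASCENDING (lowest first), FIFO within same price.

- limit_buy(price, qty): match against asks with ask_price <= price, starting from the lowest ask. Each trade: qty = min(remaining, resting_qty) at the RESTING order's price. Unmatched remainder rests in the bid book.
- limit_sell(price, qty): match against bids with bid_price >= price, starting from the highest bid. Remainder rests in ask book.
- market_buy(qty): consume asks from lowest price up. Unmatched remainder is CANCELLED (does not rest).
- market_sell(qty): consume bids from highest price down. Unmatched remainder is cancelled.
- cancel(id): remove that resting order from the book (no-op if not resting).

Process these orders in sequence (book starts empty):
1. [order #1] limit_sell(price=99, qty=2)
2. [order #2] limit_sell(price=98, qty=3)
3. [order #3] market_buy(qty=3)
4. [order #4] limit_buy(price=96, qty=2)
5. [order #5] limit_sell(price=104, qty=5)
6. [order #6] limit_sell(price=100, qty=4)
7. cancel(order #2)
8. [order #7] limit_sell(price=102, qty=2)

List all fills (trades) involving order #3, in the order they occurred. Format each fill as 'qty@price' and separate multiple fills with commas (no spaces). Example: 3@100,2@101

After op 1 [order #1] limit_sell(price=99, qty=2): fills=none; bids=[-] asks=[#1:2@99]
After op 2 [order #2] limit_sell(price=98, qty=3): fills=none; bids=[-] asks=[#2:3@98 #1:2@99]
After op 3 [order #3] market_buy(qty=3): fills=#3x#2:3@98; bids=[-] asks=[#1:2@99]
After op 4 [order #4] limit_buy(price=96, qty=2): fills=none; bids=[#4:2@96] asks=[#1:2@99]
After op 5 [order #5] limit_sell(price=104, qty=5): fills=none; bids=[#4:2@96] asks=[#1:2@99 #5:5@104]
After op 6 [order #6] limit_sell(price=100, qty=4): fills=none; bids=[#4:2@96] asks=[#1:2@99 #6:4@100 #5:5@104]
After op 7 cancel(order #2): fills=none; bids=[#4:2@96] asks=[#1:2@99 #6:4@100 #5:5@104]
After op 8 [order #7] limit_sell(price=102, qty=2): fills=none; bids=[#4:2@96] asks=[#1:2@99 #6:4@100 #7:2@102 #5:5@104]

Answer: 3@98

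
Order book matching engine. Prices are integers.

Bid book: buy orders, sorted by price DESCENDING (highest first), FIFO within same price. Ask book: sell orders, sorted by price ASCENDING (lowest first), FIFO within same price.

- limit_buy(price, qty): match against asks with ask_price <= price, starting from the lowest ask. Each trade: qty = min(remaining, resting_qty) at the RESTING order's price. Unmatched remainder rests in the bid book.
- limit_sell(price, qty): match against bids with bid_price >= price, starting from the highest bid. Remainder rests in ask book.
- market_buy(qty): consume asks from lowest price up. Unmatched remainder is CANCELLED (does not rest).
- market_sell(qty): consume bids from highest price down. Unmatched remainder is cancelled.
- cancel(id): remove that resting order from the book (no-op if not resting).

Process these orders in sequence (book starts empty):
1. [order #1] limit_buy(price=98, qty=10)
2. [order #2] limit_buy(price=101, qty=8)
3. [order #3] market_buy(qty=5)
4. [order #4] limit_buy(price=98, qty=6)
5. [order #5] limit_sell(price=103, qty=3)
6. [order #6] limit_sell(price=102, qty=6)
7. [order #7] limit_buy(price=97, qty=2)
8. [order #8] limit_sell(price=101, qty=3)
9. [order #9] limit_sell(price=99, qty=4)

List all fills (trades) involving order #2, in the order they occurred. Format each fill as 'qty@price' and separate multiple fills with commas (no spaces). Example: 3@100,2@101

After op 1 [order #1] limit_buy(price=98, qty=10): fills=none; bids=[#1:10@98] asks=[-]
After op 2 [order #2] limit_buy(price=101, qty=8): fills=none; bids=[#2:8@101 #1:10@98] asks=[-]
After op 3 [order #3] market_buy(qty=5): fills=none; bids=[#2:8@101 #1:10@98] asks=[-]
After op 4 [order #4] limit_buy(price=98, qty=6): fills=none; bids=[#2:8@101 #1:10@98 #4:6@98] asks=[-]
After op 5 [order #5] limit_sell(price=103, qty=3): fills=none; bids=[#2:8@101 #1:10@98 #4:6@98] asks=[#5:3@103]
After op 6 [order #6] limit_sell(price=102, qty=6): fills=none; bids=[#2:8@101 #1:10@98 #4:6@98] asks=[#6:6@102 #5:3@103]
After op 7 [order #7] limit_buy(price=97, qty=2): fills=none; bids=[#2:8@101 #1:10@98 #4:6@98 #7:2@97] asks=[#6:6@102 #5:3@103]
After op 8 [order #8] limit_sell(price=101, qty=3): fills=#2x#8:3@101; bids=[#2:5@101 #1:10@98 #4:6@98 #7:2@97] asks=[#6:6@102 #5:3@103]
After op 9 [order #9] limit_sell(price=99, qty=4): fills=#2x#9:4@101; bids=[#2:1@101 #1:10@98 #4:6@98 #7:2@97] asks=[#6:6@102 #5:3@103]

Answer: 3@101,4@101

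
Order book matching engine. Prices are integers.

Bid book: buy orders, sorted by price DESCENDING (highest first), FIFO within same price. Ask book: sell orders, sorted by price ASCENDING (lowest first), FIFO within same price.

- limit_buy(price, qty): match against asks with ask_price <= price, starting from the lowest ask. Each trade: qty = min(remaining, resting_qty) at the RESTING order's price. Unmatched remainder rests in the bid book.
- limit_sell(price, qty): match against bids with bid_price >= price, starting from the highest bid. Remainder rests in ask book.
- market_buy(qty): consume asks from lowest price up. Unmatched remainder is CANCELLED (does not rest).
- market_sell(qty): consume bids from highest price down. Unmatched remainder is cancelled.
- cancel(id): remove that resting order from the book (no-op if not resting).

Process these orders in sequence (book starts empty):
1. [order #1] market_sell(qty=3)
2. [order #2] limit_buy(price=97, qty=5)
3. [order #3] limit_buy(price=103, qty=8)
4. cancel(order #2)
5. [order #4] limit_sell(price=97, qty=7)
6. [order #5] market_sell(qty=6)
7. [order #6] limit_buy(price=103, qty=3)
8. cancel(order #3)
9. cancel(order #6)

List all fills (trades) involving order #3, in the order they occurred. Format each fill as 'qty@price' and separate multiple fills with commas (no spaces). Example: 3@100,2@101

After op 1 [order #1] market_sell(qty=3): fills=none; bids=[-] asks=[-]
After op 2 [order #2] limit_buy(price=97, qty=5): fills=none; bids=[#2:5@97] asks=[-]
After op 3 [order #3] limit_buy(price=103, qty=8): fills=none; bids=[#3:8@103 #2:5@97] asks=[-]
After op 4 cancel(order #2): fills=none; bids=[#3:8@103] asks=[-]
After op 5 [order #4] limit_sell(price=97, qty=7): fills=#3x#4:7@103; bids=[#3:1@103] asks=[-]
After op 6 [order #5] market_sell(qty=6): fills=#3x#5:1@103; bids=[-] asks=[-]
After op 7 [order #6] limit_buy(price=103, qty=3): fills=none; bids=[#6:3@103] asks=[-]
After op 8 cancel(order #3): fills=none; bids=[#6:3@103] asks=[-]
After op 9 cancel(order #6): fills=none; bids=[-] asks=[-]

Answer: 7@103,1@103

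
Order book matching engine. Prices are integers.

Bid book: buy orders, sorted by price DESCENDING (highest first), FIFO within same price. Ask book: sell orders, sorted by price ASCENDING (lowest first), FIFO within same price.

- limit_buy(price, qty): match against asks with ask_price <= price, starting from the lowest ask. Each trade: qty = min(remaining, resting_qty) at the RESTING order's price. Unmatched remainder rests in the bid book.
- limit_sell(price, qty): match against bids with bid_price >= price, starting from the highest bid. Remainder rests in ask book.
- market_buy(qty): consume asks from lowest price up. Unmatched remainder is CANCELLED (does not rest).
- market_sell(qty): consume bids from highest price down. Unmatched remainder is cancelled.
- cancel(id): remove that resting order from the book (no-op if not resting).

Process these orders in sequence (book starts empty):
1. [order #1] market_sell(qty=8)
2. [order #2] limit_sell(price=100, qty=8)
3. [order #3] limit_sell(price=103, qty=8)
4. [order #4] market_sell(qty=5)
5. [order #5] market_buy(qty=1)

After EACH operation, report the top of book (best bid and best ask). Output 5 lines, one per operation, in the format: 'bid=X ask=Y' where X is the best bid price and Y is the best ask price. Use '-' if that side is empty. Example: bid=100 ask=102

After op 1 [order #1] market_sell(qty=8): fills=none; bids=[-] asks=[-]
After op 2 [order #2] limit_sell(price=100, qty=8): fills=none; bids=[-] asks=[#2:8@100]
After op 3 [order #3] limit_sell(price=103, qty=8): fills=none; bids=[-] asks=[#2:8@100 #3:8@103]
After op 4 [order #4] market_sell(qty=5): fills=none; bids=[-] asks=[#2:8@100 #3:8@103]
After op 5 [order #5] market_buy(qty=1): fills=#5x#2:1@100; bids=[-] asks=[#2:7@100 #3:8@103]

Answer: bid=- ask=-
bid=- ask=100
bid=- ask=100
bid=- ask=100
bid=- ask=100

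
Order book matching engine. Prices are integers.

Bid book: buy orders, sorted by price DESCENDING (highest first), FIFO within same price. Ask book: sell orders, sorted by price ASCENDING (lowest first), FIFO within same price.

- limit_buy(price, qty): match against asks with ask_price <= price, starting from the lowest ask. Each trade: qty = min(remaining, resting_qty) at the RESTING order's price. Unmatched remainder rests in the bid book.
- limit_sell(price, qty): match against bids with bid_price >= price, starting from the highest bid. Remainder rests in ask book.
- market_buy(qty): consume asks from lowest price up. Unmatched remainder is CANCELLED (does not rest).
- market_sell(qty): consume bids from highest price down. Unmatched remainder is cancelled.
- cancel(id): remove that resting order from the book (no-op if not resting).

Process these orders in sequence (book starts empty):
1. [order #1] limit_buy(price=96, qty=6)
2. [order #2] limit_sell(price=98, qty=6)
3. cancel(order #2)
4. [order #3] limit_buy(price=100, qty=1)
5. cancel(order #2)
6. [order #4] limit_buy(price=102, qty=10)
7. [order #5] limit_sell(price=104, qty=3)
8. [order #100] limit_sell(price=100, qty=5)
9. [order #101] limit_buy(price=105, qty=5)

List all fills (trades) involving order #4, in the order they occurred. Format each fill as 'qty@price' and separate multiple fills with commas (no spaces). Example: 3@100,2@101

Answer: 5@102

Derivation:
After op 1 [order #1] limit_buy(price=96, qty=6): fills=none; bids=[#1:6@96] asks=[-]
After op 2 [order #2] limit_sell(price=98, qty=6): fills=none; bids=[#1:6@96] asks=[#2:6@98]
After op 3 cancel(order #2): fills=none; bids=[#1:6@96] asks=[-]
After op 4 [order #3] limit_buy(price=100, qty=1): fills=none; bids=[#3:1@100 #1:6@96] asks=[-]
After op 5 cancel(order #2): fills=none; bids=[#3:1@100 #1:6@96] asks=[-]
After op 6 [order #4] limit_buy(price=102, qty=10): fills=none; bids=[#4:10@102 #3:1@100 #1:6@96] asks=[-]
After op 7 [order #5] limit_sell(price=104, qty=3): fills=none; bids=[#4:10@102 #3:1@100 #1:6@96] asks=[#5:3@104]
After op 8 [order #100] limit_sell(price=100, qty=5): fills=#4x#100:5@102; bids=[#4:5@102 #3:1@100 #1:6@96] asks=[#5:3@104]
After op 9 [order #101] limit_buy(price=105, qty=5): fills=#101x#5:3@104; bids=[#101:2@105 #4:5@102 #3:1@100 #1:6@96] asks=[-]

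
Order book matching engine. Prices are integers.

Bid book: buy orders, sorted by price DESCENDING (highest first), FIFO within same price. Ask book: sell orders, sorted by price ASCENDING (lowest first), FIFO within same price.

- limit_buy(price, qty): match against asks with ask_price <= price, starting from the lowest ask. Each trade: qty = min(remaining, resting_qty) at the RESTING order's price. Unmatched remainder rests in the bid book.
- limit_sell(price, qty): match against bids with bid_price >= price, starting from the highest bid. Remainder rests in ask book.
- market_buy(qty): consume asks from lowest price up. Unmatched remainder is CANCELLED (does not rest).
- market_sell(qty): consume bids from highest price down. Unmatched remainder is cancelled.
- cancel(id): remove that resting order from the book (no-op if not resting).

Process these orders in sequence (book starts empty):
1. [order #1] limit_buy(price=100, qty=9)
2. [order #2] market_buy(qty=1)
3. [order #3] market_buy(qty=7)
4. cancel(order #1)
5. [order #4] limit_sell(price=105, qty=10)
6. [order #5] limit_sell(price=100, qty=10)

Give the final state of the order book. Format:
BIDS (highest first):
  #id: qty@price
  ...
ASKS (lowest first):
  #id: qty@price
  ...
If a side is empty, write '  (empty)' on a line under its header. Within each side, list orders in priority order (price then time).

Answer: BIDS (highest first):
  (empty)
ASKS (lowest first):
  #5: 10@100
  #4: 10@105

Derivation:
After op 1 [order #1] limit_buy(price=100, qty=9): fills=none; bids=[#1:9@100] asks=[-]
After op 2 [order #2] market_buy(qty=1): fills=none; bids=[#1:9@100] asks=[-]
After op 3 [order #3] market_buy(qty=7): fills=none; bids=[#1:9@100] asks=[-]
After op 4 cancel(order #1): fills=none; bids=[-] asks=[-]
After op 5 [order #4] limit_sell(price=105, qty=10): fills=none; bids=[-] asks=[#4:10@105]
After op 6 [order #5] limit_sell(price=100, qty=10): fills=none; bids=[-] asks=[#5:10@100 #4:10@105]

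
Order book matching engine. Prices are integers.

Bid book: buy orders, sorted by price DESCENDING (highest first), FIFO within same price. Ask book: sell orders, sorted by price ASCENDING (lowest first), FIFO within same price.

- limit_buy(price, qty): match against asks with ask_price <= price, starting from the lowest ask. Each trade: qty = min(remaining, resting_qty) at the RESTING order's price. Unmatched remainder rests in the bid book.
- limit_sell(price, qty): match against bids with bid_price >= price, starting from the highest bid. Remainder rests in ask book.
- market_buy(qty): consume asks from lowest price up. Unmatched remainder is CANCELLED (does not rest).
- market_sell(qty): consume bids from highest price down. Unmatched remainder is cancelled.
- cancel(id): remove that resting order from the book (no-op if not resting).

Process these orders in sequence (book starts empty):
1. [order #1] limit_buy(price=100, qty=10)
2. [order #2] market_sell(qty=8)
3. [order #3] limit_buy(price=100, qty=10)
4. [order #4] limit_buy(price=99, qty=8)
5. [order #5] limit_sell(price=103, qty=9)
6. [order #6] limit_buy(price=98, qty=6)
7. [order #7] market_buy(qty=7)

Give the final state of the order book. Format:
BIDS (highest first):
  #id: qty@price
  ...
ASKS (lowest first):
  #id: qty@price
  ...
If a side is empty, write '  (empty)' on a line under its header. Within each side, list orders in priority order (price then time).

After op 1 [order #1] limit_buy(price=100, qty=10): fills=none; bids=[#1:10@100] asks=[-]
After op 2 [order #2] market_sell(qty=8): fills=#1x#2:8@100; bids=[#1:2@100] asks=[-]
After op 3 [order #3] limit_buy(price=100, qty=10): fills=none; bids=[#1:2@100 #3:10@100] asks=[-]
After op 4 [order #4] limit_buy(price=99, qty=8): fills=none; bids=[#1:2@100 #3:10@100 #4:8@99] asks=[-]
After op 5 [order #5] limit_sell(price=103, qty=9): fills=none; bids=[#1:2@100 #3:10@100 #4:8@99] asks=[#5:9@103]
After op 6 [order #6] limit_buy(price=98, qty=6): fills=none; bids=[#1:2@100 #3:10@100 #4:8@99 #6:6@98] asks=[#5:9@103]
After op 7 [order #7] market_buy(qty=7): fills=#7x#5:7@103; bids=[#1:2@100 #3:10@100 #4:8@99 #6:6@98] asks=[#5:2@103]

Answer: BIDS (highest first):
  #1: 2@100
  #3: 10@100
  #4: 8@99
  #6: 6@98
ASKS (lowest first):
  #5: 2@103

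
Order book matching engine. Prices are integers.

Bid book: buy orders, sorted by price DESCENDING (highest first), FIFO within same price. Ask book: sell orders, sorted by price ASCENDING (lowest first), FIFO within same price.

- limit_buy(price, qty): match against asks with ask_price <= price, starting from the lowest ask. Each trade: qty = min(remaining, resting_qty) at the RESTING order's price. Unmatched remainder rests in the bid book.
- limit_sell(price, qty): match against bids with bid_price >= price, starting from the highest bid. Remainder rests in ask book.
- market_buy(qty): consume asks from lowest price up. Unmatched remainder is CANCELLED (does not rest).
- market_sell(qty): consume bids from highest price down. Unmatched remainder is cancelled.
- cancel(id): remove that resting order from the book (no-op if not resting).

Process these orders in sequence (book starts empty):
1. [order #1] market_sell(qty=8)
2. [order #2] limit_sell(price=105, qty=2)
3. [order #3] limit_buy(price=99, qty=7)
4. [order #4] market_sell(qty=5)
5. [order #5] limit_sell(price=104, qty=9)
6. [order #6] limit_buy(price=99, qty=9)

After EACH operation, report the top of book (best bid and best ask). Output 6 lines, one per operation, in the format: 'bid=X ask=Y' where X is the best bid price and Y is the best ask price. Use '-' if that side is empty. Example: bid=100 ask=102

Answer: bid=- ask=-
bid=- ask=105
bid=99 ask=105
bid=99 ask=105
bid=99 ask=104
bid=99 ask=104

Derivation:
After op 1 [order #1] market_sell(qty=8): fills=none; bids=[-] asks=[-]
After op 2 [order #2] limit_sell(price=105, qty=2): fills=none; bids=[-] asks=[#2:2@105]
After op 3 [order #3] limit_buy(price=99, qty=7): fills=none; bids=[#3:7@99] asks=[#2:2@105]
After op 4 [order #4] market_sell(qty=5): fills=#3x#4:5@99; bids=[#3:2@99] asks=[#2:2@105]
After op 5 [order #5] limit_sell(price=104, qty=9): fills=none; bids=[#3:2@99] asks=[#5:9@104 #2:2@105]
After op 6 [order #6] limit_buy(price=99, qty=9): fills=none; bids=[#3:2@99 #6:9@99] asks=[#5:9@104 #2:2@105]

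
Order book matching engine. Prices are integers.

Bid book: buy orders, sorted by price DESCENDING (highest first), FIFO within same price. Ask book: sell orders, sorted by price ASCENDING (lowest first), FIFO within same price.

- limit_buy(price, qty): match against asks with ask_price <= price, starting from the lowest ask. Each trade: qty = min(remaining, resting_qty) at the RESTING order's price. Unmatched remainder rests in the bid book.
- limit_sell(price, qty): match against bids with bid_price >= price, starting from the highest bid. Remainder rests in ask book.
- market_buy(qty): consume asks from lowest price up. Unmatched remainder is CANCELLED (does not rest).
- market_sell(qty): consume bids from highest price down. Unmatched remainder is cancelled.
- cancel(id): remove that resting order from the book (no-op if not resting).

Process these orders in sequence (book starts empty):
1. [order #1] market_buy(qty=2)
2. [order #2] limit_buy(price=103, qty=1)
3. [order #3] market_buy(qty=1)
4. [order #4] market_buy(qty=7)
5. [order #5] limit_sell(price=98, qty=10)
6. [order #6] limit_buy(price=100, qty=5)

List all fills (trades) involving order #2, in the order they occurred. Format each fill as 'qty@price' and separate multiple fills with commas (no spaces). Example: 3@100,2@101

After op 1 [order #1] market_buy(qty=2): fills=none; bids=[-] asks=[-]
After op 2 [order #2] limit_buy(price=103, qty=1): fills=none; bids=[#2:1@103] asks=[-]
After op 3 [order #3] market_buy(qty=1): fills=none; bids=[#2:1@103] asks=[-]
After op 4 [order #4] market_buy(qty=7): fills=none; bids=[#2:1@103] asks=[-]
After op 5 [order #5] limit_sell(price=98, qty=10): fills=#2x#5:1@103; bids=[-] asks=[#5:9@98]
After op 6 [order #6] limit_buy(price=100, qty=5): fills=#6x#5:5@98; bids=[-] asks=[#5:4@98]

Answer: 1@103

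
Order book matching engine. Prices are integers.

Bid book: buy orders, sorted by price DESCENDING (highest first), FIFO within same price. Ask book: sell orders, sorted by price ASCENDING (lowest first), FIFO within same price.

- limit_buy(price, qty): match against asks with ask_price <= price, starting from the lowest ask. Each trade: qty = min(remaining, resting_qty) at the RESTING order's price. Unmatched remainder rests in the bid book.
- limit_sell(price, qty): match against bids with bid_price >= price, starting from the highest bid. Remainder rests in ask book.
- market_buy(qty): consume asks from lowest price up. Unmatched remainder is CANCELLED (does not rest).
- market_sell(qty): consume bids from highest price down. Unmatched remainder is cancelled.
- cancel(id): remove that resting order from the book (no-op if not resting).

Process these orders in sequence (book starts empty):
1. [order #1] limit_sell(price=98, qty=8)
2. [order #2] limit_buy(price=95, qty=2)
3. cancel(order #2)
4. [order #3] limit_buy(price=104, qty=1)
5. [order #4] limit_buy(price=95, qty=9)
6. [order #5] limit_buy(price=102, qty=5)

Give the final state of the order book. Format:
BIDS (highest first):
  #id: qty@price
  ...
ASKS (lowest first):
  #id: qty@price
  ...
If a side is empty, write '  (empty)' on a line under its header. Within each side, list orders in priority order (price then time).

Answer: BIDS (highest first):
  #4: 9@95
ASKS (lowest first):
  #1: 2@98

Derivation:
After op 1 [order #1] limit_sell(price=98, qty=8): fills=none; bids=[-] asks=[#1:8@98]
After op 2 [order #2] limit_buy(price=95, qty=2): fills=none; bids=[#2:2@95] asks=[#1:8@98]
After op 3 cancel(order #2): fills=none; bids=[-] asks=[#1:8@98]
After op 4 [order #3] limit_buy(price=104, qty=1): fills=#3x#1:1@98; bids=[-] asks=[#1:7@98]
After op 5 [order #4] limit_buy(price=95, qty=9): fills=none; bids=[#4:9@95] asks=[#1:7@98]
After op 6 [order #5] limit_buy(price=102, qty=5): fills=#5x#1:5@98; bids=[#4:9@95] asks=[#1:2@98]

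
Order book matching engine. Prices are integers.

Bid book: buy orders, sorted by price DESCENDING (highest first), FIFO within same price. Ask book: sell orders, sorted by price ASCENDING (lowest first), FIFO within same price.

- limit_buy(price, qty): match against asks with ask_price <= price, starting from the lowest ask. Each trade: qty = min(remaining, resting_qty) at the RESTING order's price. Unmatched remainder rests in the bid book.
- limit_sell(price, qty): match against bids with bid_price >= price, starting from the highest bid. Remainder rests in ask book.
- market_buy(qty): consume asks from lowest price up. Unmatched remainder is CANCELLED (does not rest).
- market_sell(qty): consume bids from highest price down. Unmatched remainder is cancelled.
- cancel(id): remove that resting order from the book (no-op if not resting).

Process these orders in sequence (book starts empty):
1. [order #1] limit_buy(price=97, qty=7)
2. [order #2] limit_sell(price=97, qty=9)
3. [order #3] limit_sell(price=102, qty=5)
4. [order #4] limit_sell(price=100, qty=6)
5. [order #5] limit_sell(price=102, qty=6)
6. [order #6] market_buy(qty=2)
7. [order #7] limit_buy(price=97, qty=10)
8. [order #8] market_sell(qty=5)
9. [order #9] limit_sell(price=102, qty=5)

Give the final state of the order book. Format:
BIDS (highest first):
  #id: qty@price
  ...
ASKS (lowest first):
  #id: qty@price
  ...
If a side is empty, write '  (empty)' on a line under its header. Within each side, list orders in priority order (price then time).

Answer: BIDS (highest first):
  #7: 5@97
ASKS (lowest first):
  #4: 6@100
  #3: 5@102
  #5: 6@102
  #9: 5@102

Derivation:
After op 1 [order #1] limit_buy(price=97, qty=7): fills=none; bids=[#1:7@97] asks=[-]
After op 2 [order #2] limit_sell(price=97, qty=9): fills=#1x#2:7@97; bids=[-] asks=[#2:2@97]
After op 3 [order #3] limit_sell(price=102, qty=5): fills=none; bids=[-] asks=[#2:2@97 #3:5@102]
After op 4 [order #4] limit_sell(price=100, qty=6): fills=none; bids=[-] asks=[#2:2@97 #4:6@100 #3:5@102]
After op 5 [order #5] limit_sell(price=102, qty=6): fills=none; bids=[-] asks=[#2:2@97 #4:6@100 #3:5@102 #5:6@102]
After op 6 [order #6] market_buy(qty=2): fills=#6x#2:2@97; bids=[-] asks=[#4:6@100 #3:5@102 #5:6@102]
After op 7 [order #7] limit_buy(price=97, qty=10): fills=none; bids=[#7:10@97] asks=[#4:6@100 #3:5@102 #5:6@102]
After op 8 [order #8] market_sell(qty=5): fills=#7x#8:5@97; bids=[#7:5@97] asks=[#4:6@100 #3:5@102 #5:6@102]
After op 9 [order #9] limit_sell(price=102, qty=5): fills=none; bids=[#7:5@97] asks=[#4:6@100 #3:5@102 #5:6@102 #9:5@102]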